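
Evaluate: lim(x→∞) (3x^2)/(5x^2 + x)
This is an ∞/∞ indeterminate form.

Apply L'Hôpital's rule: differentiate numerator and denominator separately.
  f(x) = 3·x^2   ⇒   f'(x) = 6·x
  g(x) = 5·x^2 + x   ⇒   g'(x) = 10·x + 1
  lim(x→∞) f'(x)/g'(x) = lim(x→∞) (6·x)/(10·x + 1)
  = 3/5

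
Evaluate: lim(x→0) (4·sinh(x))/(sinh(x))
This is a 0/0 indeterminate form.

Apply L'Hôpital's rule: differentiate numerator and denominator separately.
  f(x) = 4·sinh(x)   ⇒   f'(x) = 4·cosh(x)
  g(x) = sinh(x)   ⇒   g'(x) = cosh(x)
  lim(x→0) f'(x)/g'(x) = lim(x→0) (4·cosh(x))/(cosh(x))
  = 4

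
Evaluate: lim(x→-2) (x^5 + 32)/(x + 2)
This is a standard limit.

Factor or rationalize the expression:
  lim(x→-2) (x^5 + 32)/(x + 2) = 80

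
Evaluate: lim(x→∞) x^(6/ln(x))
This is an exponential indeterminate form.

For exponential indeterminate forms, take the natural log:
  Let L = lim(x→∞) x^(6/ln(x))
  Then ln(L) = lim(x→∞) [exponent × ln(base)]
  Evaluate using L'Hôpital or standard limits, then exponentiate.
  L = e^(6)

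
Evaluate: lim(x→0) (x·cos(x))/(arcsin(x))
This is a 0/0 indeterminate form.

Apply L'Hôpital's rule: differentiate numerator and denominator separately.
  f(x) = x·cos(x)   ⇒   f'(x) = -x·sin(x) + cos(x)
  g(x) = asin(x)   ⇒   g'(x) = 1/sqrt(1 - x^2)
  lim(x→0) f'(x)/g'(x) = lim(x→0) (-x·sin(x) + cos(x))/(1/sqrt(1 - x^2))
  = 1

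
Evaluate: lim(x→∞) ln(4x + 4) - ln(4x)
This is an ∞-∞ indeterminate form.

Combine fractions or rationalize to convert ∞-∞ to 0/0 form:
  lim(x→∞) ln(4x + 4) - ln(4x) = 0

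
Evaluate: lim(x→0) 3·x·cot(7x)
This is a 0·∞ indeterminate form.

Rewrite 0·∞ as a quotient (0/0 or ∞/∞ form), then apply L'Hôpital's rule:
  lim(x→0) 3·x·cot(7x) = 3/7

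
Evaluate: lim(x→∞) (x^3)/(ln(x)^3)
This is an ∞/∞ indeterminate form.

Apply L'Hôpital's rule: differentiate numerator and denominator separately.
  f(x) = x^3   ⇒   f'(x) = 3·x^2
  g(x) = ln(x)^3   ⇒   g'(x) = 3·ln(x)^2/x
  lim(x→∞) f'(x)/g'(x) = lim(x→∞) (3·x^2)/(3·ln(x)^2/x)
  = ∞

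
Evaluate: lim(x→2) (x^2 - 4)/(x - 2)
This is a standard limit.

Factor or rationalize the expression:
  lim(x→2) (x^2 - 4)/(x - 2) = 4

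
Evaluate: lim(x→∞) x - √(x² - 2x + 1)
This is an ∞-∞ indeterminate form.

Combine fractions or rationalize to convert ∞-∞ to 0/0 form:
  lim(x→∞) x - √(x² - 2x + 1) = 1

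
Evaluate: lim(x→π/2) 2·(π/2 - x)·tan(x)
This is a 0·∞ indeterminate form.

Rewrite 0·∞ as a quotient (0/0 or ∞/∞ form), then apply L'Hôpital's rule:
  lim(x→π/2) 2·(π/2 - x)·tan(x) = 2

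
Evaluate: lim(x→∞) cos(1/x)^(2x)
This is an exponential indeterminate form.

For exponential indeterminate forms, take the natural log:
  Let L = lim(x→∞) cos(1/x)^(2x)
  Then ln(L) = lim(x→∞) [exponent × ln(base)]
  Evaluate using L'Hôpital or standard limits, then exponentiate.
  L = 1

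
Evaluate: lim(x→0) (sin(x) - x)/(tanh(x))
This is a 0/0 indeterminate form.

Apply L'Hôpital's rule: differentiate numerator and denominator separately.
  f(x) = -x + sin(x)   ⇒   f'(x) = cos(x) - 1
  g(x) = tanh(x)   ⇒   g'(x) = 1 - tanh(x)^2
  lim(x→0) f'(x)/g'(x) = lim(x→0) (cos(x) - 1)/(1 - tanh(x)^2)
  = 0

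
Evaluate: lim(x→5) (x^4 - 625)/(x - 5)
This is a standard limit.

Factor or rationalize the expression:
  lim(x→5) (x^4 - 625)/(x - 5) = 500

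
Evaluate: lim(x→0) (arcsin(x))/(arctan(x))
This is a 0/0 indeterminate form.

Apply L'Hôpital's rule: differentiate numerator and denominator separately.
  f(x) = asin(x)   ⇒   f'(x) = 1/sqrt(1 - x^2)
  g(x) = atan(x)   ⇒   g'(x) = 1/(x^2 + 1)
  lim(x→0) f'(x)/g'(x) = lim(x→0) (1/sqrt(1 - x^2))/(1/(x^2 + 1))
  = 1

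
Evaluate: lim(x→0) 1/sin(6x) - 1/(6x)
This is an ∞-∞ indeterminate form.

Combine fractions or rationalize to convert ∞-∞ to 0/0 form:
  lim(x→0) 1/sin(6x) - 1/(6x) = 0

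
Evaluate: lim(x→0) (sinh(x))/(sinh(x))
This is a 0/0 indeterminate form.

Apply L'Hôpital's rule: differentiate numerator and denominator separately.
  f(x) = sinh(x)   ⇒   f'(x) = cosh(x)
  g(x) = sinh(x)   ⇒   g'(x) = cosh(x)
  lim(x→0) f'(x)/g'(x) = lim(x→0) (cosh(x))/(cosh(x))
  = 1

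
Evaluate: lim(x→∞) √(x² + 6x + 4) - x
This is an ∞-∞ indeterminate form.

Combine fractions or rationalize to convert ∞-∞ to 0/0 form:
  lim(x→∞) √(x² + 6x + 4) - x = 3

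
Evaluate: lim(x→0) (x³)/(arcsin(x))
This is a 0/0 indeterminate form.

Apply L'Hôpital's rule: differentiate numerator and denominator separately.
  f(x) = x^3   ⇒   f'(x) = 3·x^2
  g(x) = asin(x)   ⇒   g'(x) = 1/sqrt(1 - x^2)
  lim(x→0) f'(x)/g'(x) = lim(x→0) (3·x^2)/(1/sqrt(1 - x^2))
  = 0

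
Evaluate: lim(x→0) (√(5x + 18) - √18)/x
This is a standard limit.

Factor or rationalize the expression:
  lim(x→0) (√(5x + 18) - √18)/x = 5·sqrt(2)/12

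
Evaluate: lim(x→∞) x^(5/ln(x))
This is an exponential indeterminate form.

For exponential indeterminate forms, take the natural log:
  Let L = lim(x→∞) x^(5/ln(x))
  Then ln(L) = lim(x→∞) [exponent × ln(base)]
  Evaluate using L'Hôpital or standard limits, then exponentiate.
  L = e^(5)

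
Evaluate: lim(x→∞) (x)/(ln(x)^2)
This is an ∞/∞ indeterminate form.

Apply L'Hôpital's rule: differentiate numerator and denominator separately.
  f(x) = x   ⇒   f'(x) = 1
  g(x) = ln(x)^2   ⇒   g'(x) = 2·ln(x)/x
  lim(x→∞) f'(x)/g'(x) = lim(x→∞) (1)/(2·ln(x)/x)
  = ∞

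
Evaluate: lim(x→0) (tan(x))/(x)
This is a 0/0 indeterminate form.

Apply L'Hôpital's rule: differentiate numerator and denominator separately.
  f(x) = tan(x)   ⇒   f'(x) = tan(x)^2 + 1
  g(x) = x   ⇒   g'(x) = 1
  lim(x→0) f'(x)/g'(x) = lim(x→0) (tan(x)^2 + 1)/(1)
  = 1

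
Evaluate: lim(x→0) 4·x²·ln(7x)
This is a 0·∞ indeterminate form.

Rewrite 0·∞ as a quotient (0/0 or ∞/∞ form), then apply L'Hôpital's rule:
  lim(x→0) 4·x²·ln(7x) = 0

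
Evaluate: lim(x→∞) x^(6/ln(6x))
This is an exponential indeterminate form.

For exponential indeterminate forms, take the natural log:
  Let L = lim(x→∞) x^(6/ln(6x))
  Then ln(L) = lim(x→∞) [exponent × ln(base)]
  Evaluate using L'Hôpital or standard limits, then exponentiate.
  L = e^(6)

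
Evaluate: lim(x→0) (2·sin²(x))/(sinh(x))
This is a 0/0 indeterminate form.

Apply L'Hôpital's rule: differentiate numerator and denominator separately.
  f(x) = 2·sin(x)^2   ⇒   f'(x) = 4·sin(x)·cos(x)
  g(x) = sinh(x)   ⇒   g'(x) = cosh(x)
  lim(x→0) f'(x)/g'(x) = lim(x→0) (4·sin(x)·cos(x))/(cosh(x))
  = 0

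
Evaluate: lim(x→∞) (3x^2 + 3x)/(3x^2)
This is an ∞/∞ indeterminate form.

Apply L'Hôpital's rule: differentiate numerator and denominator separately.
  f(x) = 3·x^2 + 3·x   ⇒   f'(x) = 6·x + 3
  g(x) = 3·x^2   ⇒   g'(x) = 6·x
  lim(x→∞) f'(x)/g'(x) = lim(x→∞) (6·x + 3)/(6·x)
  = 1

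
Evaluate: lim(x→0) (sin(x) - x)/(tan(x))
This is a 0/0 indeterminate form.

Apply L'Hôpital's rule: differentiate numerator and denominator separately.
  f(x) = -x + sin(x)   ⇒   f'(x) = cos(x) - 1
  g(x) = tan(x)   ⇒   g'(x) = tan(x)^2 + 1
  lim(x→0) f'(x)/g'(x) = lim(x→0) (cos(x) - 1)/(tan(x)^2 + 1)
  = 0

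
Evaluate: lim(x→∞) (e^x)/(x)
This is an ∞/∞ indeterminate form.

Apply L'Hôpital's rule: differentiate numerator and denominator separately.
  f(x) = e^(x)   ⇒   f'(x) = e^(x)
  g(x) = x   ⇒   g'(x) = 1
  lim(x→∞) f'(x)/g'(x) = lim(x→∞) (e^(x))/(1)
  = ∞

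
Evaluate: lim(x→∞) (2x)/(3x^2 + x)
This is an ∞/∞ indeterminate form.

Apply L'Hôpital's rule: differentiate numerator and denominator separately.
  f(x) = 2·x   ⇒   f'(x) = 2
  g(x) = 3·x^2 + x   ⇒   g'(x) = 6·x + 1
  lim(x→∞) f'(x)/g'(x) = lim(x→∞) (2)/(6·x + 1)
  = 0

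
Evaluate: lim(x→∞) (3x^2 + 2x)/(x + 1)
This is an ∞/∞ indeterminate form.

Apply L'Hôpital's rule: differentiate numerator and denominator separately.
  f(x) = 3·x^2 + 2·x   ⇒   f'(x) = 6·x + 2
  g(x) = x + 1   ⇒   g'(x) = 1
  lim(x→∞) f'(x)/g'(x) = lim(x→∞) (6·x + 2)/(1)
  = ∞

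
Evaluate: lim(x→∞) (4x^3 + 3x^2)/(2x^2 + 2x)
This is an ∞/∞ indeterminate form.

Apply L'Hôpital's rule: differentiate numerator and denominator separately.
  f(x) = 4·x^3 + 3·x^2   ⇒   f'(x) = 12·x^2 + 6·x
  g(x) = 2·x^2 + 2·x   ⇒   g'(x) = 4·x + 2
  lim(x→∞) f'(x)/g'(x) = lim(x→∞) (12·x^2 + 6·x)/(4·x + 2)
  = ∞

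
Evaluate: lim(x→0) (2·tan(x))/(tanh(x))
This is a 0/0 indeterminate form.

Apply L'Hôpital's rule: differentiate numerator and denominator separately.
  f(x) = 2·tan(x)   ⇒   f'(x) = 2·tan(x)^2 + 2
  g(x) = tanh(x)   ⇒   g'(x) = 1 - tanh(x)^2
  lim(x→0) f'(x)/g'(x) = lim(x→0) (2·tan(x)^2 + 2)/(1 - tanh(x)^2)
  = 2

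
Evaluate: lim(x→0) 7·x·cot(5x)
This is a 0·∞ indeterminate form.

Rewrite 0·∞ as a quotient (0/0 or ∞/∞ form), then apply L'Hôpital's rule:
  lim(x→0) 7·x·cot(5x) = 7/5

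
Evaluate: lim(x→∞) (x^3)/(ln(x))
This is an ∞/∞ indeterminate form.

Apply L'Hôpital's rule: differentiate numerator and denominator separately.
  f(x) = x^3   ⇒   f'(x) = 3·x^2
  g(x) = ln(x)   ⇒   g'(x) = 1/x
  lim(x→∞) f'(x)/g'(x) = lim(x→∞) (3·x^2)/(1/x)
  = ∞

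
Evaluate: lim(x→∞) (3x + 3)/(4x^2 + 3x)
This is an ∞/∞ indeterminate form.

Apply L'Hôpital's rule: differentiate numerator and denominator separately.
  f(x) = 3·x + 3   ⇒   f'(x) = 3
  g(x) = 4·x^2 + 3·x   ⇒   g'(x) = 8·x + 3
  lim(x→∞) f'(x)/g'(x) = lim(x→∞) (3)/(8·x + 3)
  = 0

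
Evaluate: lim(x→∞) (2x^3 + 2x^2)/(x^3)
This is an ∞/∞ indeterminate form.

Apply L'Hôpital's rule: differentiate numerator and denominator separately.
  f(x) = 2·x^3 + 2·x^2   ⇒   f'(x) = 6·x^2 + 4·x
  g(x) = x^3   ⇒   g'(x) = 3·x^2
  lim(x→∞) f'(x)/g'(x) = lim(x→∞) (6·x^2 + 4·x)/(3·x^2)
  = 2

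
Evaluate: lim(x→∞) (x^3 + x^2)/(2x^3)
This is an ∞/∞ indeterminate form.

Apply L'Hôpital's rule: differentiate numerator and denominator separately.
  f(x) = x^3 + x^2   ⇒   f'(x) = 3·x^2 + 2·x
  g(x) = 2·x^3   ⇒   g'(x) = 6·x^2
  lim(x→∞) f'(x)/g'(x) = lim(x→∞) (3·x^2 + 2·x)/(6·x^2)
  = 1/2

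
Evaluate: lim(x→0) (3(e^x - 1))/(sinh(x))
This is a 0/0 indeterminate form.

Apply L'Hôpital's rule: differentiate numerator and denominator separately.
  f(x) = 3·e^(x) - 3   ⇒   f'(x) = 3·e^(x)
  g(x) = sinh(x)   ⇒   g'(x) = cosh(x)
  lim(x→0) f'(x)/g'(x) = lim(x→0) (3·e^(x))/(cosh(x))
  = 3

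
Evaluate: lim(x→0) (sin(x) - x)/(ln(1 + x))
This is a 0/0 indeterminate form.

Apply L'Hôpital's rule: differentiate numerator and denominator separately.
  f(x) = -x + sin(x)   ⇒   f'(x) = cos(x) - 1
  g(x) = ln(x + 1)   ⇒   g'(x) = 1/(x + 1)
  lim(x→0) f'(x)/g'(x) = lim(x→0) (cos(x) - 1)/(1/(x + 1))
  = 0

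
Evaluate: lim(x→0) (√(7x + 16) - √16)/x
This is a standard limit.

Factor or rationalize the expression:
  lim(x→0) (√(7x + 16) - √16)/x = 7/8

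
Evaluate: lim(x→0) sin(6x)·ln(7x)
This is a 0·∞ indeterminate form.

Rewrite 0·∞ as a quotient (0/0 or ∞/∞ form), then apply L'Hôpital's rule:
  lim(x→0) sin(6x)·ln(7x) = 0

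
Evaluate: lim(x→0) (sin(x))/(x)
This is a 0/0 indeterminate form.

Apply L'Hôpital's rule: differentiate numerator and denominator separately.
  f(x) = sin(x)   ⇒   f'(x) = cos(x)
  g(x) = x   ⇒   g'(x) = 1
  lim(x→0) f'(x)/g'(x) = lim(x→0) (cos(x))/(1)
  = 1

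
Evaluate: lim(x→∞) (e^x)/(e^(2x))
This is an ∞/∞ indeterminate form.

Apply L'Hôpital's rule: differentiate numerator and denominator separately.
  f(x) = e^(x)   ⇒   f'(x) = e^(x)
  g(x) = e^(2·x)   ⇒   g'(x) = 2·e^(2·x)
  lim(x→∞) f'(x)/g'(x) = lim(x→∞) (e^(x))/(2·e^(2·x))
  = 0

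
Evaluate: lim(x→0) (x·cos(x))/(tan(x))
This is a 0/0 indeterminate form.

Apply L'Hôpital's rule: differentiate numerator and denominator separately.
  f(x) = x·cos(x)   ⇒   f'(x) = -x·sin(x) + cos(x)
  g(x) = tan(x)   ⇒   g'(x) = tan(x)^2 + 1
  lim(x→0) f'(x)/g'(x) = lim(x→0) (-x·sin(x) + cos(x))/(tan(x)^2 + 1)
  = 1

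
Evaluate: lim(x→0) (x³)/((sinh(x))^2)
This is a 0/0 indeterminate form.

Apply L'Hôpital's rule: differentiate numerator and denominator separately.
  f(x) = x^3   ⇒   f'(x) = 3·x^2
  g(x) = sinh(x)^2   ⇒   g'(x) = 2·sinh(x)·cosh(x)
  lim(x→0) f'(x)/g'(x) = lim(x→0) (3·x^2)/(2·sinh(x)·cosh(x))
  = 0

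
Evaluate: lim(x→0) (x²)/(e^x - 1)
This is a 0/0 indeterminate form.

Apply L'Hôpital's rule: differentiate numerator and denominator separately.
  f(x) = x^2   ⇒   f'(x) = 2·x
  g(x) = e^(x) - 1   ⇒   g'(x) = e^(x)
  lim(x→0) f'(x)/g'(x) = lim(x→0) (2·x)/(e^(x))
  = 0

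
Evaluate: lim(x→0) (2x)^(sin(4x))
This is an exponential indeterminate form.

For exponential indeterminate forms, take the natural log:
  Let L = lim(x→0) (2x)^(sin(4x))
  Then ln(L) = lim(x→0) [exponent × ln(base)]
  Evaluate using L'Hôpital or standard limits, then exponentiate.
  L = 1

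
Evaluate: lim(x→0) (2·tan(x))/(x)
This is a 0/0 indeterminate form.

Apply L'Hôpital's rule: differentiate numerator and denominator separately.
  f(x) = 2·tan(x)   ⇒   f'(x) = 2·tan(x)^2 + 2
  g(x) = x   ⇒   g'(x) = 1
  lim(x→0) f'(x)/g'(x) = lim(x→0) (2·tan(x)^2 + 2)/(1)
  = 2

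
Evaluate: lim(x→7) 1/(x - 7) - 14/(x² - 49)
This is an ∞-∞ indeterminate form.

Combine fractions or rationalize to convert ∞-∞ to 0/0 form:
  lim(x→7) 1/(x - 7) - 14/(x² - 49) = 1/14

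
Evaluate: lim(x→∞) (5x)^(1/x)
This is an exponential indeterminate form.

For exponential indeterminate forms, take the natural log:
  Let L = lim(x→∞) (5x)^(1/x)
  Then ln(L) = lim(x→∞) [exponent × ln(base)]
  Evaluate using L'Hôpital or standard limits, then exponentiate.
  L = 1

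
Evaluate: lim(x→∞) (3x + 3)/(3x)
This is an ∞/∞ indeterminate form.

Apply L'Hôpital's rule: differentiate numerator and denominator separately.
  f(x) = 3·x + 3   ⇒   f'(x) = 3
  g(x) = 3·x   ⇒   g'(x) = 3
  lim(x→∞) f'(x)/g'(x) = lim(x→∞) (3)/(3)
  = 1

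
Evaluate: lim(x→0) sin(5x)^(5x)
This is an exponential indeterminate form.

For exponential indeterminate forms, take the natural log:
  Let L = lim(x→0) sin(5x)^(5x)
  Then ln(L) = lim(x→0) [exponent × ln(base)]
  Evaluate using L'Hôpital or standard limits, then exponentiate.
  L = 1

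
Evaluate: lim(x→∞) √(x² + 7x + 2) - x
This is an ∞-∞ indeterminate form.

Combine fractions or rationalize to convert ∞-∞ to 0/0 form:
  lim(x→∞) √(x² + 7x + 2) - x = 7/2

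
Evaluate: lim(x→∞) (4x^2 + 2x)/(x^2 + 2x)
This is an ∞/∞ indeterminate form.

Apply L'Hôpital's rule: differentiate numerator and denominator separately.
  f(x) = 4·x^2 + 2·x   ⇒   f'(x) = 8·x + 2
  g(x) = x^2 + 2·x   ⇒   g'(x) = 2·x + 2
  lim(x→∞) f'(x)/g'(x) = lim(x→∞) (8·x + 2)/(2·x + 2)
  = 4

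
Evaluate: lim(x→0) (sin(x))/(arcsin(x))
This is a 0/0 indeterminate form.

Apply L'Hôpital's rule: differentiate numerator and denominator separately.
  f(x) = sin(x)   ⇒   f'(x) = cos(x)
  g(x) = asin(x)   ⇒   g'(x) = 1/sqrt(1 - x^2)
  lim(x→0) f'(x)/g'(x) = lim(x→0) (cos(x))/(1/sqrt(1 - x^2))
  = 1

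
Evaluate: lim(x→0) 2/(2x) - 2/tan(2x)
This is an ∞-∞ indeterminate form.

Combine fractions or rationalize to convert ∞-∞ to 0/0 form:
  lim(x→0) 2/(2x) - 2/tan(2x) = 0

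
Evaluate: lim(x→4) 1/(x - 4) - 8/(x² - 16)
This is an ∞-∞ indeterminate form.

Combine fractions or rationalize to convert ∞-∞ to 0/0 form:
  lim(x→4) 1/(x - 4) - 8/(x² - 16) = 1/8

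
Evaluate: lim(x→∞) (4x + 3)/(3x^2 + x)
This is an ∞/∞ indeterminate form.

Apply L'Hôpital's rule: differentiate numerator and denominator separately.
  f(x) = 4·x + 3   ⇒   f'(x) = 4
  g(x) = 3·x^2 + x   ⇒   g'(x) = 6·x + 1
  lim(x→∞) f'(x)/g'(x) = lim(x→∞) (4)/(6·x + 1)
  = 0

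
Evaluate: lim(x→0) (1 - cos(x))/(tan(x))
This is a 0/0 indeterminate form.

Apply L'Hôpital's rule: differentiate numerator and denominator separately.
  f(x) = 1 - cos(x)   ⇒   f'(x) = sin(x)
  g(x) = tan(x)   ⇒   g'(x) = tan(x)^2 + 1
  lim(x→0) f'(x)/g'(x) = lim(x→0) (sin(x))/(tan(x)^2 + 1)
  = 0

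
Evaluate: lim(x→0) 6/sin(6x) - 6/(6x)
This is an ∞-∞ indeterminate form.

Combine fractions or rationalize to convert ∞-∞ to 0/0 form:
  lim(x→0) 6/sin(6x) - 6/(6x) = 0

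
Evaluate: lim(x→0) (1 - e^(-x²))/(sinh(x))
This is a 0/0 indeterminate form.

Apply L'Hôpital's rule: differentiate numerator and denominator separately.
  f(x) = 1 - e^(-x^2)   ⇒   f'(x) = 2·x·e^(-x^2)
  g(x) = sinh(x)   ⇒   g'(x) = cosh(x)
  lim(x→0) f'(x)/g'(x) = lim(x→0) (2·x·e^(-x^2))/(cosh(x))
  = 0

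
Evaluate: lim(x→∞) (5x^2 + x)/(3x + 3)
This is an ∞/∞ indeterminate form.

Apply L'Hôpital's rule: differentiate numerator and denominator separately.
  f(x) = 5·x^2 + x   ⇒   f'(x) = 10·x + 1
  g(x) = 3·x + 3   ⇒   g'(x) = 3
  lim(x→∞) f'(x)/g'(x) = lim(x→∞) (10·x + 1)/(3)
  = ∞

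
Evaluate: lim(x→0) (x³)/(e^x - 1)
This is a 0/0 indeterminate form.

Apply L'Hôpital's rule: differentiate numerator and denominator separately.
  f(x) = x^3   ⇒   f'(x) = 3·x^2
  g(x) = e^(x) - 1   ⇒   g'(x) = e^(x)
  lim(x→0) f'(x)/g'(x) = lim(x→0) (3·x^2)/(e^(x))
  = 0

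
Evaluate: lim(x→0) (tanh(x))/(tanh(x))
This is a 0/0 indeterminate form.

Apply L'Hôpital's rule: differentiate numerator and denominator separately.
  f(x) = tanh(x)   ⇒   f'(x) = 1 - tanh(x)^2
  g(x) = tanh(x)   ⇒   g'(x) = 1 - tanh(x)^2
  lim(x→0) f'(x)/g'(x) = lim(x→0) (1 - tanh(x)^2)/(1 - tanh(x)^2)
  = 1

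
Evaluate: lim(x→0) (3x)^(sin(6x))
This is an exponential indeterminate form.

For exponential indeterminate forms, take the natural log:
  Let L = lim(x→0) (3x)^(sin(6x))
  Then ln(L) = lim(x→0) [exponent × ln(base)]
  Evaluate using L'Hôpital or standard limits, then exponentiate.
  L = 1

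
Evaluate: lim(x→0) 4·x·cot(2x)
This is a 0·∞ indeterminate form.

Rewrite 0·∞ as a quotient (0/0 or ∞/∞ form), then apply L'Hôpital's rule:
  lim(x→0) 4·x·cot(2x) = 2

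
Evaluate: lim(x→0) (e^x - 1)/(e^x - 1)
This is a 0/0 indeterminate form.

Apply L'Hôpital's rule: differentiate numerator and denominator separately.
  f(x) = e^(x) - 1   ⇒   f'(x) = e^(x)
  g(x) = e^(x) - 1   ⇒   g'(x) = e^(x)
  lim(x→0) f'(x)/g'(x) = lim(x→0) (e^(x))/(e^(x))
  = 1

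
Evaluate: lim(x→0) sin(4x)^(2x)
This is an exponential indeterminate form.

For exponential indeterminate forms, take the natural log:
  Let L = lim(x→0) sin(4x)^(2x)
  Then ln(L) = lim(x→0) [exponent × ln(base)]
  Evaluate using L'Hôpital or standard limits, then exponentiate.
  L = 1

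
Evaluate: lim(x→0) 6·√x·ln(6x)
This is a 0·∞ indeterminate form.

Rewrite 0·∞ as a quotient (0/0 or ∞/∞ form), then apply L'Hôpital's rule:
  lim(x→0) 6·√x·ln(6x) = 0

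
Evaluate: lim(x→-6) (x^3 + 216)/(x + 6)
This is a standard limit.

Factor or rationalize the expression:
  lim(x→-6) (x^3 + 216)/(x + 6) = 108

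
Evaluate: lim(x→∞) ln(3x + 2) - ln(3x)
This is an ∞-∞ indeterminate form.

Combine fractions or rationalize to convert ∞-∞ to 0/0 form:
  lim(x→∞) ln(3x + 2) - ln(3x) = 0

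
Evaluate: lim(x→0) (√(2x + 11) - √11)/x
This is a standard limit.

Factor or rationalize the expression:
  lim(x→0) (√(2x + 11) - √11)/x = sqrt(11)/11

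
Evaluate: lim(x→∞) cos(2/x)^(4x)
This is an exponential indeterminate form.

For exponential indeterminate forms, take the natural log:
  Let L = lim(x→∞) cos(2/x)^(4x)
  Then ln(L) = lim(x→∞) [exponent × ln(base)]
  Evaluate using L'Hôpital or standard limits, then exponentiate.
  L = 1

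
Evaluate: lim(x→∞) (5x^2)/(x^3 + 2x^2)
This is an ∞/∞ indeterminate form.

Apply L'Hôpital's rule: differentiate numerator and denominator separately.
  f(x) = 5·x^2   ⇒   f'(x) = 10·x
  g(x) = x^3 + 2·x^2   ⇒   g'(x) = 3·x^2 + 4·x
  lim(x→∞) f'(x)/g'(x) = lim(x→∞) (10·x)/(3·x^2 + 4·x)
  = 0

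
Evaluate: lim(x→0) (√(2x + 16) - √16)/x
This is a standard limit.

Factor or rationalize the expression:
  lim(x→0) (√(2x + 16) - √16)/x = 1/4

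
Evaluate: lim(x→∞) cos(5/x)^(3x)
This is an exponential indeterminate form.

For exponential indeterminate forms, take the natural log:
  Let L = lim(x→∞) cos(5/x)^(3x)
  Then ln(L) = lim(x→∞) [exponent × ln(base)]
  Evaluate using L'Hôpital or standard limits, then exponentiate.
  L = 1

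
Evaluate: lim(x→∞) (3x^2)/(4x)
This is an ∞/∞ indeterminate form.

Apply L'Hôpital's rule: differentiate numerator and denominator separately.
  f(x) = 3·x^2   ⇒   f'(x) = 6·x
  g(x) = 4·x   ⇒   g'(x) = 4
  lim(x→∞) f'(x)/g'(x) = lim(x→∞) (6·x)/(4)
  = ∞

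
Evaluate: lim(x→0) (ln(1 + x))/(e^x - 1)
This is a 0/0 indeterminate form.

Apply L'Hôpital's rule: differentiate numerator and denominator separately.
  f(x) = ln(x + 1)   ⇒   f'(x) = 1/(x + 1)
  g(x) = e^(x) - 1   ⇒   g'(x) = e^(x)
  lim(x→0) f'(x)/g'(x) = lim(x→0) (1/(x + 1))/(e^(x))
  = 1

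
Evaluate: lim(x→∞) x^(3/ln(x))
This is an exponential indeterminate form.

For exponential indeterminate forms, take the natural log:
  Let L = lim(x→∞) x^(3/ln(x))
  Then ln(L) = lim(x→∞) [exponent × ln(base)]
  Evaluate using L'Hôpital or standard limits, then exponentiate.
  L = e^(3)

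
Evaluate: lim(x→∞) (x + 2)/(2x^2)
This is an ∞/∞ indeterminate form.

Apply L'Hôpital's rule: differentiate numerator and denominator separately.
  f(x) = x + 2   ⇒   f'(x) = 1
  g(x) = 2·x^2   ⇒   g'(x) = 4·x
  lim(x→∞) f'(x)/g'(x) = lim(x→∞) (1)/(4·x)
  = 0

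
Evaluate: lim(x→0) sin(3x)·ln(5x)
This is a 0·∞ indeterminate form.

Rewrite 0·∞ as a quotient (0/0 or ∞/∞ form), then apply L'Hôpital's rule:
  lim(x→0) sin(3x)·ln(5x) = 0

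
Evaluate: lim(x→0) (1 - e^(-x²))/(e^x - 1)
This is a 0/0 indeterminate form.

Apply L'Hôpital's rule: differentiate numerator and denominator separately.
  f(x) = 1 - e^(-x^2)   ⇒   f'(x) = 2·x·e^(-x^2)
  g(x) = e^(x) - 1   ⇒   g'(x) = e^(x)
  lim(x→0) f'(x)/g'(x) = lim(x→0) (2·x·e^(-x^2))/(e^(x))
  = 0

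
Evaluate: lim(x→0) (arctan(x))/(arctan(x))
This is a 0/0 indeterminate form.

Apply L'Hôpital's rule: differentiate numerator and denominator separately.
  f(x) = atan(x)   ⇒   f'(x) = 1/(x^2 + 1)
  g(x) = atan(x)   ⇒   g'(x) = 1/(x^2 + 1)
  lim(x→0) f'(x)/g'(x) = lim(x→0) (1/(x^2 + 1))/(1/(x^2 + 1))
  = 1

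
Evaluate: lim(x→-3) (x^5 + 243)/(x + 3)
This is a standard limit.

Factor or rationalize the expression:
  lim(x→-3) (x^5 + 243)/(x + 3) = 405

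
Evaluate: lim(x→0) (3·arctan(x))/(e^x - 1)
This is a 0/0 indeterminate form.

Apply L'Hôpital's rule: differentiate numerator and denominator separately.
  f(x) = 3·atan(x)   ⇒   f'(x) = 3/(x^2 + 1)
  g(x) = e^(x) - 1   ⇒   g'(x) = e^(x)
  lim(x→0) f'(x)/g'(x) = lim(x→0) (3/(x^2 + 1))/(e^(x))
  = 3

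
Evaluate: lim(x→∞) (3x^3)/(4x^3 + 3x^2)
This is an ∞/∞ indeterminate form.

Apply L'Hôpital's rule: differentiate numerator and denominator separately.
  f(x) = 3·x^3   ⇒   f'(x) = 9·x^2
  g(x) = 4·x^3 + 3·x^2   ⇒   g'(x) = 12·x^2 + 6·x
  lim(x→∞) f'(x)/g'(x) = lim(x→∞) (9·x^2)/(12·x^2 + 6·x)
  = 3/4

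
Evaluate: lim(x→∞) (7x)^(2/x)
This is an exponential indeterminate form.

For exponential indeterminate forms, take the natural log:
  Let L = lim(x→∞) (7x)^(2/x)
  Then ln(L) = lim(x→∞) [exponent × ln(base)]
  Evaluate using L'Hôpital or standard limits, then exponentiate.
  L = 1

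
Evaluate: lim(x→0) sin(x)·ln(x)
This is a 0·∞ indeterminate form.

Rewrite 0·∞ as a quotient (0/0 or ∞/∞ form), then apply L'Hôpital's rule:
  lim(x→0) sin(x)·ln(x) = 0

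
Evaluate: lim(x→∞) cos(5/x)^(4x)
This is an exponential indeterminate form.

For exponential indeterminate forms, take the natural log:
  Let L = lim(x→∞) cos(5/x)^(4x)
  Then ln(L) = lim(x→∞) [exponent × ln(base)]
  Evaluate using L'Hôpital or standard limits, then exponentiate.
  L = 1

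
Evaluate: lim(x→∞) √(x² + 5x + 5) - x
This is an ∞-∞ indeterminate form.

Combine fractions or rationalize to convert ∞-∞ to 0/0 form:
  lim(x→∞) √(x² + 5x + 5) - x = 5/2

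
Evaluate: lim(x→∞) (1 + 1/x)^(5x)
This is an exponential indeterminate form.

For exponential indeterminate forms, take the natural log:
  Let L = lim(x→∞) (1 + 1/x)^(5x)
  Then ln(L) = lim(x→∞) [exponent × ln(base)]
  Evaluate using L'Hôpital or standard limits, then exponentiate.
  L = e^(5)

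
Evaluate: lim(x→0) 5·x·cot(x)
This is a 0·∞ indeterminate form.

Rewrite 0·∞ as a quotient (0/0 or ∞/∞ form), then apply L'Hôpital's rule:
  lim(x→0) 5·x·cot(x) = 5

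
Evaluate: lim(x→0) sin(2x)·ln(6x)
This is a 0·∞ indeterminate form.

Rewrite 0·∞ as a quotient (0/0 or ∞/∞ form), then apply L'Hôpital's rule:
  lim(x→0) sin(2x)·ln(6x) = 0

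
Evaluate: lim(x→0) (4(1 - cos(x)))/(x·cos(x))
This is a 0/0 indeterminate form.

Apply L'Hôpital's rule: differentiate numerator and denominator separately.
  f(x) = 4 - 4·cos(x)   ⇒   f'(x) = 4·sin(x)
  g(x) = x·cos(x)   ⇒   g'(x) = -x·sin(x) + cos(x)
  lim(x→0) f'(x)/g'(x) = lim(x→0) (4·sin(x))/(-x·sin(x) + cos(x))
  = 0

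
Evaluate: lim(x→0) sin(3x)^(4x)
This is an exponential indeterminate form.

For exponential indeterminate forms, take the natural log:
  Let L = lim(x→0) sin(3x)^(4x)
  Then ln(L) = lim(x→0) [exponent × ln(base)]
  Evaluate using L'Hôpital or standard limits, then exponentiate.
  L = 1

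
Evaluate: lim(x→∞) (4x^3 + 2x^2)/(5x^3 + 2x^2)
This is an ∞/∞ indeterminate form.

Apply L'Hôpital's rule: differentiate numerator and denominator separately.
  f(x) = 4·x^3 + 2·x^2   ⇒   f'(x) = 12·x^2 + 4·x
  g(x) = 5·x^3 + 2·x^2   ⇒   g'(x) = 15·x^2 + 4·x
  lim(x→∞) f'(x)/g'(x) = lim(x→∞) (12·x^2 + 4·x)/(15·x^2 + 4·x)
  = 4/5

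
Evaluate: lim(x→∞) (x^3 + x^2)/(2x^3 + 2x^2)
This is an ∞/∞ indeterminate form.

Apply L'Hôpital's rule: differentiate numerator and denominator separately.
  f(x) = x^3 + x^2   ⇒   f'(x) = 3·x^2 + 2·x
  g(x) = 2·x^3 + 2·x^2   ⇒   g'(x) = 6·x^2 + 4·x
  lim(x→∞) f'(x)/g'(x) = lim(x→∞) (3·x^2 + 2·x)/(6·x^2 + 4·x)
  = 1/2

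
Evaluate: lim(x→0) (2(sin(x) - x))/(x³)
This is a 0/0 indeterminate form.

Apply L'Hôpital's rule: differentiate numerator and denominator separately.
  f(x) = -2·x + 2·sin(x)   ⇒   f'(x) = 2·cos(x) - 2
  g(x) = x^3   ⇒   g'(x) = 3·x^2
  lim(x→0) f'(x)/g'(x) = lim(x→0) (2·cos(x) - 2)/(3·x^2)
  = -1/3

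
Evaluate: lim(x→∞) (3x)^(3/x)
This is an exponential indeterminate form.

For exponential indeterminate forms, take the natural log:
  Let L = lim(x→∞) (3x)^(3/x)
  Then ln(L) = lim(x→∞) [exponent × ln(base)]
  Evaluate using L'Hôpital or standard limits, then exponentiate.
  L = 1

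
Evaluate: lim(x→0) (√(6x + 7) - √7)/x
This is a standard limit.

Factor or rationalize the expression:
  lim(x→0) (√(6x + 7) - √7)/x = 3·sqrt(7)/7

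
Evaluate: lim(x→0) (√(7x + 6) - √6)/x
This is a standard limit.

Factor or rationalize the expression:
  lim(x→0) (√(7x + 6) - √6)/x = 7·sqrt(6)/12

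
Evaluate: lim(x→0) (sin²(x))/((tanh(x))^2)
This is a 0/0 indeterminate form.

Apply L'Hôpital's rule: differentiate numerator and denominator separately.
  f(x) = sin(x)^2   ⇒   f'(x) = 2·sin(x)·cos(x)
  g(x) = tanh(x)^2   ⇒   g'(x) = (2 - 2·tanh(x)^2)·tanh(x)
  lim(x→0) f'(x)/g'(x) = lim(x→0) (2·sin(x)·cos(x))/((2 - 2·tanh(x)^2)·tanh(x))
  = 1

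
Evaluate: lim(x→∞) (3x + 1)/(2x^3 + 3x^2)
This is an ∞/∞ indeterminate form.

Apply L'Hôpital's rule: differentiate numerator and denominator separately.
  f(x) = 3·x + 1   ⇒   f'(x) = 3
  g(x) = 2·x^3 + 3·x^2   ⇒   g'(x) = 6·x^2 + 6·x
  lim(x→∞) f'(x)/g'(x) = lim(x→∞) (3)/(6·x^2 + 6·x)
  = 0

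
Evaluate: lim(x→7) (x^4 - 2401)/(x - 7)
This is a standard limit.

Factor or rationalize the expression:
  lim(x→7) (x^4 - 2401)/(x - 7) = 1372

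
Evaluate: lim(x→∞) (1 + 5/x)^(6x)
This is an exponential indeterminate form.

For exponential indeterminate forms, take the natural log:
  Let L = lim(x→∞) (1 + 5/x)^(6x)
  Then ln(L) = lim(x→∞) [exponent × ln(base)]
  Evaluate using L'Hôpital or standard limits, then exponentiate.
  L = e^(30)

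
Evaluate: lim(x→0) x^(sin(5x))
This is an exponential indeterminate form.

For exponential indeterminate forms, take the natural log:
  Let L = lim(x→0) x^(sin(5x))
  Then ln(L) = lim(x→0) [exponent × ln(base)]
  Evaluate using L'Hôpital or standard limits, then exponentiate.
  L = 1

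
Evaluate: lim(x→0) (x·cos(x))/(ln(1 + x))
This is a 0/0 indeterminate form.

Apply L'Hôpital's rule: differentiate numerator and denominator separately.
  f(x) = x·cos(x)   ⇒   f'(x) = -x·sin(x) + cos(x)
  g(x) = ln(x + 1)   ⇒   g'(x) = 1/(x + 1)
  lim(x→0) f'(x)/g'(x) = lim(x→0) (-x·sin(x) + cos(x))/(1/(x + 1))
  = 1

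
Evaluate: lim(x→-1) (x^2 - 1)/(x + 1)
This is a standard limit.

Factor or rationalize the expression:
  lim(x→-1) (x^2 - 1)/(x + 1) = -2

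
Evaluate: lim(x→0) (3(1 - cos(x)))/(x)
This is a 0/0 indeterminate form.

Apply L'Hôpital's rule: differentiate numerator and denominator separately.
  f(x) = 3 - 3·cos(x)   ⇒   f'(x) = 3·sin(x)
  g(x) = x   ⇒   g'(x) = 1
  lim(x→0) f'(x)/g'(x) = lim(x→0) (3·sin(x))/(1)
  = 0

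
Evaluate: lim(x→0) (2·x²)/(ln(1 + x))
This is a 0/0 indeterminate form.

Apply L'Hôpital's rule: differentiate numerator and denominator separately.
  f(x) = 2·x^2   ⇒   f'(x) = 4·x
  g(x) = ln(x + 1)   ⇒   g'(x) = 1/(x + 1)
  lim(x→0) f'(x)/g'(x) = lim(x→0) (4·x)/(1/(x + 1))
  = 0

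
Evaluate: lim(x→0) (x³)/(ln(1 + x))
This is a 0/0 indeterminate form.

Apply L'Hôpital's rule: differentiate numerator and denominator separately.
  f(x) = x^3   ⇒   f'(x) = 3·x^2
  g(x) = ln(x + 1)   ⇒   g'(x) = 1/(x + 1)
  lim(x→0) f'(x)/g'(x) = lim(x→0) (3·x^2)/(1/(x + 1))
  = 0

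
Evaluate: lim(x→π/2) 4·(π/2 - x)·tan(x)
This is a 0·∞ indeterminate form.

Rewrite 0·∞ as a quotient (0/0 or ∞/∞ form), then apply L'Hôpital's rule:
  lim(x→π/2) 4·(π/2 - x)·tan(x) = 4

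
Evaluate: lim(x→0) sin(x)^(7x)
This is an exponential indeterminate form.

For exponential indeterminate forms, take the natural log:
  Let L = lim(x→0) sin(x)^(7x)
  Then ln(L) = lim(x→0) [exponent × ln(base)]
  Evaluate using L'Hôpital or standard limits, then exponentiate.
  L = 1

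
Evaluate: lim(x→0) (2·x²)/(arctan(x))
This is a 0/0 indeterminate form.

Apply L'Hôpital's rule: differentiate numerator and denominator separately.
  f(x) = 2·x^2   ⇒   f'(x) = 4·x
  g(x) = atan(x)   ⇒   g'(x) = 1/(x^2 + 1)
  lim(x→0) f'(x)/g'(x) = lim(x→0) (4·x)/(1/(x^2 + 1))
  = 0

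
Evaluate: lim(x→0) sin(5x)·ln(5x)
This is a 0·∞ indeterminate form.

Rewrite 0·∞ as a quotient (0/0 or ∞/∞ form), then apply L'Hôpital's rule:
  lim(x→0) sin(5x)·ln(5x) = 0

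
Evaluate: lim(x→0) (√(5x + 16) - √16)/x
This is a standard limit.

Factor or rationalize the expression:
  lim(x→0) (√(5x + 16) - √16)/x = 5/8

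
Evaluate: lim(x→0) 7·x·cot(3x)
This is a 0·∞ indeterminate form.

Rewrite 0·∞ as a quotient (0/0 or ∞/∞ form), then apply L'Hôpital's rule:
  lim(x→0) 7·x·cot(3x) = 7/3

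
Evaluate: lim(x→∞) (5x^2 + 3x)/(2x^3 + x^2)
This is an ∞/∞ indeterminate form.

Apply L'Hôpital's rule: differentiate numerator and denominator separately.
  f(x) = 5·x^2 + 3·x   ⇒   f'(x) = 10·x + 3
  g(x) = 2·x^3 + x^2   ⇒   g'(x) = 6·x^2 + 2·x
  lim(x→∞) f'(x)/g'(x) = lim(x→∞) (10·x + 3)/(6·x^2 + 2·x)
  = 0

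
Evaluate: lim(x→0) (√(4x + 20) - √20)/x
This is a standard limit.

Factor or rationalize the expression:
  lim(x→0) (√(4x + 20) - √20)/x = sqrt(5)/5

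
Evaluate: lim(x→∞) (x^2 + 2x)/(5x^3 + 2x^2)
This is an ∞/∞ indeterminate form.

Apply L'Hôpital's rule: differentiate numerator and denominator separately.
  f(x) = x^2 + 2·x   ⇒   f'(x) = 2·x + 2
  g(x) = 5·x^3 + 2·x^2   ⇒   g'(x) = 15·x^2 + 4·x
  lim(x→∞) f'(x)/g'(x) = lim(x→∞) (2·x + 2)/(15·x^2 + 4·x)
  = 0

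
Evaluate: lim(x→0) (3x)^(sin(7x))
This is an exponential indeterminate form.

For exponential indeterminate forms, take the natural log:
  Let L = lim(x→0) (3x)^(sin(7x))
  Then ln(L) = lim(x→0) [exponent × ln(base)]
  Evaluate using L'Hôpital or standard limits, then exponentiate.
  L = 1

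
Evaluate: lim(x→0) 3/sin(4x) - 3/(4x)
This is an ∞-∞ indeterminate form.

Combine fractions or rationalize to convert ∞-∞ to 0/0 form:
  lim(x→0) 3/sin(4x) - 3/(4x) = 0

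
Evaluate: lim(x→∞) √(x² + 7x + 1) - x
This is an ∞-∞ indeterminate form.

Combine fractions or rationalize to convert ∞-∞ to 0/0 form:
  lim(x→∞) √(x² + 7x + 1) - x = 7/2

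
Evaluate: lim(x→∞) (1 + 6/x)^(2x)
This is an exponential indeterminate form.

For exponential indeterminate forms, take the natural log:
  Let L = lim(x→∞) (1 + 6/x)^(2x)
  Then ln(L) = lim(x→∞) [exponent × ln(base)]
  Evaluate using L'Hôpital or standard limits, then exponentiate.
  L = e^(12)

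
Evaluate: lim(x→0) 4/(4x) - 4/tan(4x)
This is an ∞-∞ indeterminate form.

Combine fractions or rationalize to convert ∞-∞ to 0/0 form:
  lim(x→0) 4/(4x) - 4/tan(4x) = 0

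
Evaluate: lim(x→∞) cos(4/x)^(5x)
This is an exponential indeterminate form.

For exponential indeterminate forms, take the natural log:
  Let L = lim(x→∞) cos(4/x)^(5x)
  Then ln(L) = lim(x→∞) [exponent × ln(base)]
  Evaluate using L'Hôpital or standard limits, then exponentiate.
  L = 1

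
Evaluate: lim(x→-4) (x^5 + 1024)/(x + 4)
This is a standard limit.

Factor or rationalize the expression:
  lim(x→-4) (x^5 + 1024)/(x + 4) = 1280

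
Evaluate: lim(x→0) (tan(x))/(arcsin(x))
This is a 0/0 indeterminate form.

Apply L'Hôpital's rule: differentiate numerator and denominator separately.
  f(x) = tan(x)   ⇒   f'(x) = tan(x)^2 + 1
  g(x) = asin(x)   ⇒   g'(x) = 1/sqrt(1 - x^2)
  lim(x→0) f'(x)/g'(x) = lim(x→0) (tan(x)^2 + 1)/(1/sqrt(1 - x^2))
  = 1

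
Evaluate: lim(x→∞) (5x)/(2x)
This is an ∞/∞ indeterminate form.

Apply L'Hôpital's rule: differentiate numerator and denominator separately.
  f(x) = 5·x   ⇒   f'(x) = 5
  g(x) = 2·x   ⇒   g'(x) = 2
  lim(x→∞) f'(x)/g'(x) = lim(x→∞) (5)/(2)
  = 5/2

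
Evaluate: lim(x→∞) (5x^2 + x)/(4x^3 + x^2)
This is an ∞/∞ indeterminate form.

Apply L'Hôpital's rule: differentiate numerator and denominator separately.
  f(x) = 5·x^2 + x   ⇒   f'(x) = 10·x + 1
  g(x) = 4·x^3 + x^2   ⇒   g'(x) = 12·x^2 + 2·x
  lim(x→∞) f'(x)/g'(x) = lim(x→∞) (10·x + 1)/(12·x^2 + 2·x)
  = 0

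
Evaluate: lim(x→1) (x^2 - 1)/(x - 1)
This is a standard limit.

Factor or rationalize the expression:
  lim(x→1) (x^2 - 1)/(x - 1) = 2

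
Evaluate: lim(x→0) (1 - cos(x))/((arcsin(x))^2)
This is a 0/0 indeterminate form.

Apply L'Hôpital's rule: differentiate numerator and denominator separately.
  f(x) = 1 - cos(x)   ⇒   f'(x) = sin(x)
  g(x) = asin(x)^2   ⇒   g'(x) = 2·asin(x)/sqrt(1 - x^2)
  lim(x→0) f'(x)/g'(x) = lim(x→0) (sin(x))/(2·asin(x)/sqrt(1 - x^2))
  = 1/2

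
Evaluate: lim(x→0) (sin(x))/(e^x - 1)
This is a 0/0 indeterminate form.

Apply L'Hôpital's rule: differentiate numerator and denominator separately.
  f(x) = sin(x)   ⇒   f'(x) = cos(x)
  g(x) = e^(x) - 1   ⇒   g'(x) = e^(x)
  lim(x→0) f'(x)/g'(x) = lim(x→0) (cos(x))/(e^(x))
  = 1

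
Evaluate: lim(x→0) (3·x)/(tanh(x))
This is a 0/0 indeterminate form.

Apply L'Hôpital's rule: differentiate numerator and denominator separately.
  f(x) = 3·x   ⇒   f'(x) = 3
  g(x) = tanh(x)   ⇒   g'(x) = 1 - tanh(x)^2
  lim(x→0) f'(x)/g'(x) = lim(x→0) (3)/(1 - tanh(x)^2)
  = 3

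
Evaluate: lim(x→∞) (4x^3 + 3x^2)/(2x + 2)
This is an ∞/∞ indeterminate form.

Apply L'Hôpital's rule: differentiate numerator and denominator separately.
  f(x) = 4·x^3 + 3·x^2   ⇒   f'(x) = 12·x^2 + 6·x
  g(x) = 2·x + 2   ⇒   g'(x) = 2
  lim(x→∞) f'(x)/g'(x) = lim(x→∞) (12·x^2 + 6·x)/(2)
  = ∞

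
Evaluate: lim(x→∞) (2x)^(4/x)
This is an exponential indeterminate form.

For exponential indeterminate forms, take the natural log:
  Let L = lim(x→∞) (2x)^(4/x)
  Then ln(L) = lim(x→∞) [exponent × ln(base)]
  Evaluate using L'Hôpital or standard limits, then exponentiate.
  L = 1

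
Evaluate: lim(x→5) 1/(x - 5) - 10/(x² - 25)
This is an ∞-∞ indeterminate form.

Combine fractions or rationalize to convert ∞-∞ to 0/0 form:
  lim(x→5) 1/(x - 5) - 10/(x² - 25) = 1/10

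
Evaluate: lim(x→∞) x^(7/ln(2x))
This is an exponential indeterminate form.

For exponential indeterminate forms, take the natural log:
  Let L = lim(x→∞) x^(7/ln(2x))
  Then ln(L) = lim(x→∞) [exponent × ln(base)]
  Evaluate using L'Hôpital or standard limits, then exponentiate.
  L = e^(7)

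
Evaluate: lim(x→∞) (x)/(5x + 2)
This is an ∞/∞ indeterminate form.

Apply L'Hôpital's rule: differentiate numerator and denominator separately.
  f(x) = x   ⇒   f'(x) = 1
  g(x) = 5·x + 2   ⇒   g'(x) = 5
  lim(x→∞) f'(x)/g'(x) = lim(x→∞) (1)/(5)
  = 1/5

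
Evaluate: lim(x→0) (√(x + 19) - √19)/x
This is a standard limit.

Factor or rationalize the expression:
  lim(x→0) (√(x + 19) - √19)/x = sqrt(19)/38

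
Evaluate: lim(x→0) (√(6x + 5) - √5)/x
This is a standard limit.

Factor or rationalize the expression:
  lim(x→0) (√(6x + 5) - √5)/x = 3·sqrt(5)/5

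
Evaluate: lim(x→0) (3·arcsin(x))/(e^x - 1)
This is a 0/0 indeterminate form.

Apply L'Hôpital's rule: differentiate numerator and denominator separately.
  f(x) = 3·asin(x)   ⇒   f'(x) = 3/sqrt(1 - x^2)
  g(x) = e^(x) - 1   ⇒   g'(x) = e^(x)
  lim(x→0) f'(x)/g'(x) = lim(x→0) (3/sqrt(1 - x^2))/(e^(x))
  = 3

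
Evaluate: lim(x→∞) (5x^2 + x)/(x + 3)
This is an ∞/∞ indeterminate form.

Apply L'Hôpital's rule: differentiate numerator and denominator separately.
  f(x) = 5·x^2 + x   ⇒   f'(x) = 10·x + 1
  g(x) = x + 3   ⇒   g'(x) = 1
  lim(x→∞) f'(x)/g'(x) = lim(x→∞) (10·x + 1)/(1)
  = ∞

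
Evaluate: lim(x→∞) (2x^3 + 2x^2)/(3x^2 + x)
This is an ∞/∞ indeterminate form.

Apply L'Hôpital's rule: differentiate numerator and denominator separately.
  f(x) = 2·x^3 + 2·x^2   ⇒   f'(x) = 6·x^2 + 4·x
  g(x) = 3·x^2 + x   ⇒   g'(x) = 6·x + 1
  lim(x→∞) f'(x)/g'(x) = lim(x→∞) (6·x^2 + 4·x)/(6·x + 1)
  = ∞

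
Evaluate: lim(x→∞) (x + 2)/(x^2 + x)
This is an ∞/∞ indeterminate form.

Apply L'Hôpital's rule: differentiate numerator and denominator separately.
  f(x) = x + 2   ⇒   f'(x) = 1
  g(x) = x^2 + x   ⇒   g'(x) = 2·x + 1
  lim(x→∞) f'(x)/g'(x) = lim(x→∞) (1)/(2·x + 1)
  = 0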